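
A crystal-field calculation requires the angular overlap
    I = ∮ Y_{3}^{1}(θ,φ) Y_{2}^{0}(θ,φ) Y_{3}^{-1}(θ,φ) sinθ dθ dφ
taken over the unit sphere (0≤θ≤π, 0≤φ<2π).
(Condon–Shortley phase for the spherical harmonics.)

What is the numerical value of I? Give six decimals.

Rules hold: Σm=0, L=8 even, 1≤3≤5.
N = 7·5·7 = 245
Δ = 2!·4!·2!/9! = 1/3780
Racah Σ t=0..2: t=0:+1/24 t=1:−1/4 t=2:+1/24 = -1/6
⇒ 3j(3 2 3; 0 0 0)² = 4/105, sgn +1
Racah Σ t=0..2: t=0:+1/16 t=1:−1/6 t=2:+1/96 = -3/32
⇒ 3j(3 2 3; 1 0 -1)² = 3/140, sgn -1
4πI² = N·(3j₀)²·(3jₘ)² = 1/5
I = -1·√(0.2/4π) = -0.12615663

-0.126157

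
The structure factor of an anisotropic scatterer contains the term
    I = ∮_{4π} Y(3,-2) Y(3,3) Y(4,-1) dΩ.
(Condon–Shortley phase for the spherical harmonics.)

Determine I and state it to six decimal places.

0.140463

m-sum 0 ✓  L=10 even ✓  0≤4≤6 ✓
Π(2lᵢ+1) = 7×7×9 = 441
triangle coeff Δ(3,3,4) = 1/34650
Σ_t [0,2]: t=0:+1/72 t=1:−1/16 t=2:+1/72 = -5/144
(3j)²=2/77 [(3 3 4; 0 0 0)], sign=-1
Σ_t [2,2]: t=2:+1/288 = 1/288
(3j)²=5/231 [(3 3 4; -2 3 -1)], sign=-1
⇒ 4πI² = 30/121
I = (+1)√(30/121/(4π)) = 0.14046335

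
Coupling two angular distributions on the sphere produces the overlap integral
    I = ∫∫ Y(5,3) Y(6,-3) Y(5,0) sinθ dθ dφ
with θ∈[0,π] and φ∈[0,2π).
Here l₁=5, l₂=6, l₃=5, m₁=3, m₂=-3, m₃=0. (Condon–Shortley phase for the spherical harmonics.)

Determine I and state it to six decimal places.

0.132857

m-sum 0 ✓  L=16 even ✓  1≤5≤11 ✓
Π(2lᵢ+1) = 11×13×11 = 1573
triangle coeff Δ(5,6,5) = 1/28588560
Σ_t [1,5]: t=1:−1/345600 t=2:+1/13824 t=3:−1/5184 t=4:+1/13824 t=5:−1/345600 = -7/129600
(3j)²=80/7293 [(5 6 5; 0 0 0)], sign=+1
Σ_t [0,2]: t=0:+1/103680 t=1:−1/34560 t=2:+1/138240 = -1/82944
(3j)²=125/9724 [(5 6 5; 3 -3 0)], sign=+1
⇒ 4πI² = 2500/11271
I = (+1)√(2500/11271/(4π)) = 0.13285682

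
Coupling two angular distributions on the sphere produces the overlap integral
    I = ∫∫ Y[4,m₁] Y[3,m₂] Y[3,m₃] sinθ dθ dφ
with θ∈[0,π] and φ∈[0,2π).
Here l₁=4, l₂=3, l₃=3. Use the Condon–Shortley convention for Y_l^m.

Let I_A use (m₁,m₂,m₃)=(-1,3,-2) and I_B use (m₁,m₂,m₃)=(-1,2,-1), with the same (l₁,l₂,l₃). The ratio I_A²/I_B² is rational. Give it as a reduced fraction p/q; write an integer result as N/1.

Shared (l₁,l₂,l₃)=(4,3,3): N and (l;000)² cancel in I_A²/I_B².
A: Δ = 4!·4!·2!/11! = 1/34650; Racah Σ t=4..4: t=4:+1/288 = 1/288; ⇒ 3j(4 3 3; -1 3 -2)² = 5/231, sgn -1
B: Δ = 4!·4!·2!/11! = 1/34650; Racah Σ t=3..4: t=3:−1/48 t=4:+1/144 = -1/72; ⇒ 3j(4 3 3; -1 2 -1)² = 16/693, sgn -1
I_A²/I_B² = (5/231)/(16/693) = 15/16

15/16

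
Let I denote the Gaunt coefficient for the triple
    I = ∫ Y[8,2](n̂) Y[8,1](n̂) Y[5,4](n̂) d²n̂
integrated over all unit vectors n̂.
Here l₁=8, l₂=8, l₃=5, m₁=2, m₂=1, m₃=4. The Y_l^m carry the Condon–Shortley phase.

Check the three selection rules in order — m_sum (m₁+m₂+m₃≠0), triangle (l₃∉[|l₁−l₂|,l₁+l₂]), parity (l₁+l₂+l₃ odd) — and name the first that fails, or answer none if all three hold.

m_sum

m₁+m₂+m₃ = 2 + 1 + 4 = 7  ✗
triangle: |8−8|=0 ≤ l₃=5 ≤ 8+8=16
parity: l₁+l₂+l₃ = 21 is odd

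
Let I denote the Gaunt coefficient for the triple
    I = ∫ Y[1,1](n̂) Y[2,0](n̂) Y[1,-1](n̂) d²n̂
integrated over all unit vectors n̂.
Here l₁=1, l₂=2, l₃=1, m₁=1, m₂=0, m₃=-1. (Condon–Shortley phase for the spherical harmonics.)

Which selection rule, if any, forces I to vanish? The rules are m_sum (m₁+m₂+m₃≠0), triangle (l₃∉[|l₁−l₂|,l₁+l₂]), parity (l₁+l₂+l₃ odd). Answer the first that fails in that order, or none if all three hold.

none

m₁+m₂+m₃ = 1 + 0 − 1 = 0  ✓
triangle: |1−2|=1 ≤ l₃=1 ≤ 1+2=3  ✓
parity: l₁+l₂+l₃ = 4 is even  ✓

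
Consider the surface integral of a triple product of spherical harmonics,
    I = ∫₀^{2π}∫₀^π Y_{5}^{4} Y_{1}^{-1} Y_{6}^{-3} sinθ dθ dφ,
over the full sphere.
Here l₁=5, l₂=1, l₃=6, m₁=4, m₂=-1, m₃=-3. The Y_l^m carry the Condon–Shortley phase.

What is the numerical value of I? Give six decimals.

-0.070770

Rules hold: Σm=0, L=12 even, 4≤6≤6.
N = 11·3·13 = 429
Δ = 0!·10!·2!/13! = 1/858
Racah Σ t=0..0: t=0:+1/14400 = 1/14400
⇒ 3j(5 1 6; 0 0 0)² = 6/143, sgn +1
Racah Σ t=0..0: t=0:+1/725760 = 1/725760
⇒ 3j(5 1 6; 4 -1 -3)² = 1/286, sgn -1
4πI² = N·(3j₀)²·(3jₘ)² = 9/143
I = -1·√(0.0629371/4π) = -0.07076985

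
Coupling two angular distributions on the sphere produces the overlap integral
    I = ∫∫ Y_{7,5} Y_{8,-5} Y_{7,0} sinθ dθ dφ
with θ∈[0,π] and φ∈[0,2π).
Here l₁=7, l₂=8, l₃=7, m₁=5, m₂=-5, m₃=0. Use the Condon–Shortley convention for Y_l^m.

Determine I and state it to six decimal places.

Rules hold: Σm=0, L=22 even, 1≤7≤15.
N = 15·17·15 = 3825
Δ = 8!·6!·8!/23! = 1/22086194130
Racah Σ t=1..7: t=1:−1/18289152000 t=2:+1/248832000 t=3:−1/24883200 t=4:+1/11943936 t=5:−1/24883200 t=6:+1/248832000 t=7:−1/18289152000 = 11/975421440
⇒ 3j(7 8 7; 0 0 0)² = 1750/289731, sgn -1
Racah Σ t=0..2: t=0:+1/1393459200 t=1:−1/870912000 t=2:+1/5225472000 = -1/4180377600
⇒ 3j(7 8 7; 5 -5 0)² = 35/14858, sgn +1
4πI² = N·(3j₀)²·(3jₘ)² = 2296875/42204149
I = -1·√(0.054423/4π) = -0.06580913

-0.065809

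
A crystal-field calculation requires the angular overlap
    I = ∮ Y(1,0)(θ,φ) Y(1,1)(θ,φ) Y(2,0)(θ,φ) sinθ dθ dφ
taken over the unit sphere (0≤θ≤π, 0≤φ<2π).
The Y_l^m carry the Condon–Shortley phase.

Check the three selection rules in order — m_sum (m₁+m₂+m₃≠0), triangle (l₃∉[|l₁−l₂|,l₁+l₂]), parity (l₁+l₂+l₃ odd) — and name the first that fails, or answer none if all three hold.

m₁+m₂+m₃ = 0 + 1 + 0 = 1  ✗
triangle: |1−1|=0 ≤ l₃=2 ≤ 1+1=2
parity: l₁+l₂+l₃ = 4 is even

m_sum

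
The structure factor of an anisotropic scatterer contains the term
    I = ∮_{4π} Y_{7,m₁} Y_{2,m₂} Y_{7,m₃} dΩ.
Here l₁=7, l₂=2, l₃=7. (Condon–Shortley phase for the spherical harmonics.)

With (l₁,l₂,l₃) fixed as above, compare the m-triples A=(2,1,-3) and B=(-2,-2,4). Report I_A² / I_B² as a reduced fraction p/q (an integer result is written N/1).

l's match ⇒ only the (l;m) 3-j factors differ between A and B.
A: triangle coeff Δ(7,2,7) = 1/185640; Σ_t [1,2]: t=1:−1/1935360 t=2:+1/4354560 = -1/3483648; (3j)²=125/12376 [(7 2 7; 2 1 -3)], sign=-1
B: triangle coeff Δ(7,2,7) = 1/185640; Σ_t [0,0]: t=0:+1/8709120 = 1/8709120; (3j)²=55/3094 [(7 2 7; -2 -2 4)], sign=-1
I_A²/I_B² = (125/12376)/(55/3094) = 25/44

25/44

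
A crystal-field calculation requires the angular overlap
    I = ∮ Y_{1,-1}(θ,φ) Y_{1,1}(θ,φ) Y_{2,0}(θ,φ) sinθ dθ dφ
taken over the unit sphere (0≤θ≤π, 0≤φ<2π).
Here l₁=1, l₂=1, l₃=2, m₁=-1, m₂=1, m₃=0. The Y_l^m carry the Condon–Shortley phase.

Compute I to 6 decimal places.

m-sum 0 ✓  L=4 even ✓  0≤2≤2 ✓
Π(2lᵢ+1) = 3×3×5 = 45
triangle coeff Δ(1,1,2) = 1/30
Σ_t [0,0]: t=0:+1/1 = 1/1
(3j)²=2/15 [(1 1 2; 0 0 0)], sign=+1
Σ_t [0,0]: t=0:+1/4 = 1/4
(3j)²=1/30 [(1 1 2; -1 1 0)], sign=+1
⇒ 4πI² = 1/5
I = (+1)√(1/5/(4π)) = 0.12615663

0.126157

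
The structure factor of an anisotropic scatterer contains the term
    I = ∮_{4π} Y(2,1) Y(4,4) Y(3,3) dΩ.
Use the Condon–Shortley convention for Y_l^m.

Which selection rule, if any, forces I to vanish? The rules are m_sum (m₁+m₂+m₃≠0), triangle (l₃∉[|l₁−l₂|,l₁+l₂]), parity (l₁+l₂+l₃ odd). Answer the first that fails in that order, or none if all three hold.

m_sum

azimuthal sum: 1 + 4 + 3 = 8  ✗
2 ≤ 3 ≤ 6 (triangle on l)
L = 2 + 4 + 3 = 9 (odd)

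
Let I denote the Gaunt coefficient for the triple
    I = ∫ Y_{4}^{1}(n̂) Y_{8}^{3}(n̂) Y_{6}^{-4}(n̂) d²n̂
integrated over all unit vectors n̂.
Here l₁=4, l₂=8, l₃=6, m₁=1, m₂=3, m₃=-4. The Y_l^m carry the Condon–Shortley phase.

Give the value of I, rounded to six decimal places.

0.158035

m-sum 0 ✓  L=18 even ✓  4≤6≤12 ✓
Π(2lᵢ+1) = 9×17×13 = 1989
triangle coeff Δ(4,8,6) = 1/23279256
Σ_t [2,4]: t=2:+1/1658880 t=3:−1/518400 t=4:+1/1658880 = -1/1382400
(3j)²=504/46189 [(4 8 6; 0 0 0)], sign=-1
Σ_t [1,3]: t=1:−1/870912000 t=2:+1/17418240 t=3:−1/5806080 = -101/870912000
(3j)²=10201/705432 [(4 8 6; 1 3 -4)], sign=-1
⇒ 4πI² = 275427/877591
I = (+1)√(275427/877591/(4π)) = 0.15803462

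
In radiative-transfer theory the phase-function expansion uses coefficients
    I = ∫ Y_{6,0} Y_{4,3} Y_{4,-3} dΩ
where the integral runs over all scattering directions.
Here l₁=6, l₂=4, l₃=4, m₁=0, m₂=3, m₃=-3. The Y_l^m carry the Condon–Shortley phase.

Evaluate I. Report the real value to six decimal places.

-0.120915

Rules hold: Σm=0, L=14 even, 2≤4≤10.
N = 13·9·9 = 1053
Δ = 6!·6!·2!/15! = 1/1261260
Racah Σ t=2..4: t=2:+1/4608 t=3:−1/1296 t=4:+1/4608 = -7/20736
⇒ 3j(6 4 4; 0 0 0)² = 20/1287, sgn -1
Racah Σ t=5..6: t=5:−1/28800 t=6:+1/518400 = -17/518400
⇒ 3j(6 4 4; 0 3 -3)² = 289/25740, sgn +1
4πI² = N·(3j₀)²·(3jₘ)² = 289/1573
I = -1·√(0.183725/4π) = -0.12091485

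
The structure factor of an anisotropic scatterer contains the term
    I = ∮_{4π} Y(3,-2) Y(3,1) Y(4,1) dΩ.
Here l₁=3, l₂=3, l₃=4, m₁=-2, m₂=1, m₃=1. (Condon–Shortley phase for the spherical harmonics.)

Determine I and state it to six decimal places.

Rules hold: Σm=0, L=10 even, 0≤4≤6.
N = 7·7·9 = 441
Δ = 2!·4!·4!/11! = 1/34650
Racah Σ t=0..2: t=0:+1/72 t=1:−1/16 t=2:+1/72 = -5/144
⇒ 3j(3 3 4; 0 0 0)² = 2/77, sgn -1
Racah Σ t=1..2: t=1:−1/144 t=2:+1/48 = 1/72
⇒ 3j(3 3 4; -2 1 1)² = 16/693, sgn -1
4πI² = N·(3j₀)²·(3jₘ)² = 32/121
I = +1·√(0.264463/4π) = 0.14506992

0.145070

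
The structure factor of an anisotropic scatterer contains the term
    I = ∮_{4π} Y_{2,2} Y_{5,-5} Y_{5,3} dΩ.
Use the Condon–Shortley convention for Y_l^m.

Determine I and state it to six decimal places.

0.088588

Rules hold: Σm=0, L=12 even, 3≤5≤7.
N = 5·11·11 = 605
Δ = 2!·2!·8!/13! = 1/38610
Racah Σ t=0..2: t=0:+1/2880 t=1:−1/576 t=2:+1/2880 = -1/960
⇒ 3j(2 5 5; 0 0 0)² = 10/429, sgn +1
Racah Σ t=0..0: t=0:+1/161280 = 1/161280
⇒ 3j(2 5 5; 2 -5 3)² = 1/143, sgn +1
4πI² = N·(3j₀)²·(3jₘ)² = 50/507
I = +1·√(0.0986193/4π) = 0.08858824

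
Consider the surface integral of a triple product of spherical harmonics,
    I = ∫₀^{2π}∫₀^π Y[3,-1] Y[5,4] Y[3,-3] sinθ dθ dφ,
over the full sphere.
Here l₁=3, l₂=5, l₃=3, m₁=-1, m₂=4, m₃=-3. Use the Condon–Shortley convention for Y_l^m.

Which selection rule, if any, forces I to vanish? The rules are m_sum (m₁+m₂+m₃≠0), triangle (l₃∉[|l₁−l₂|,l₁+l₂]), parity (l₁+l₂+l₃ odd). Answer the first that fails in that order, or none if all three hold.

parity

Σmᵢ = 0  ✓
l₃∈[|l₁−l₂|,l₁+l₂]=[2,8], have l₃=3  ✓
Σlᵢ = 11 ⇒ odd  ✗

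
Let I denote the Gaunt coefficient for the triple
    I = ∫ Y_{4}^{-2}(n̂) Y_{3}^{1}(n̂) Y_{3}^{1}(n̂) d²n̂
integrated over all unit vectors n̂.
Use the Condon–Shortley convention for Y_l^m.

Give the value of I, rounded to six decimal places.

Rules hold: Σm=0, L=10 even, 1≤3≤7.
N = 9·7·7 = 441
Δ = 4!·4!·2!/11! = 1/34650
Racah Σ t=1..3: t=1:−1/72 t=2:+1/16 t=3:−1/72 = 5/144
⇒ 3j(4 3 3; 0 0 0)² = 2/77, sgn -1
Racah Σ t=2..4: t=2:+1/192 t=3:−1/36 t=4:+1/192 = -5/288
⇒ 3j(4 3 3; -2 1 1)² = 20/693, sgn -1
4πI² = N·(3j₀)²·(3jₘ)² = 40/121
I = +1·√(0.330579/4π) = 0.16219310

0.162193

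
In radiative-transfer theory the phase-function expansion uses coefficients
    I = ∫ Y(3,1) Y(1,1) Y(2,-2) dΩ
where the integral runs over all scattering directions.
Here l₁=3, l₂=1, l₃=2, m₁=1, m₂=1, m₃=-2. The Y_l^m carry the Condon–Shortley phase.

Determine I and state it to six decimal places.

-0.082589

Rules hold: Σm=0, L=6 even, 2≤2≤4.
N = 7·3·5 = 105
Δ = 2!·4!·0!/7! = 1/105
Racah Σ t=1..1: t=1:−1/4 = -1/4
⇒ 3j(3 1 2; 0 0 0)² = 3/35, sgn -1
Racah Σ t=2..2: t=2:+1/48 = 1/48
⇒ 3j(3 1 2; 1 1 -2)² = 1/105, sgn +1
4πI² = N·(3j₀)²·(3jₘ)² = 3/35
I = -1·√(0.0857143/4π) = -0.08258890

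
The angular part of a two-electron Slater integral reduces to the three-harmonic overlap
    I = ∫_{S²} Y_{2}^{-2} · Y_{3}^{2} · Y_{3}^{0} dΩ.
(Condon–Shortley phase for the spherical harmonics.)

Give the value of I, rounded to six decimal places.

m-sum 0 ✓  L=8 even ✓  1≤3≤5 ✓
Π(2lᵢ+1) = 5×7×7 = 245
triangle coeff Δ(2,3,3) = 1/3780
Σ_t [0,2]: t=0:+1/24 t=1:−1/4 t=2:+1/24 = -1/6
(3j)²=4/105 [(2 3 3; 0 0 0)], sign=+1
Σ_t [2,2]: t=2:+1/24 = 1/24
(3j)²=1/21 [(2 3 3; -2 2 0)], sign=-1
⇒ 4πI² = 4/9
I = (-1)√(4/9/(4π)) = -0.18806319

-0.188063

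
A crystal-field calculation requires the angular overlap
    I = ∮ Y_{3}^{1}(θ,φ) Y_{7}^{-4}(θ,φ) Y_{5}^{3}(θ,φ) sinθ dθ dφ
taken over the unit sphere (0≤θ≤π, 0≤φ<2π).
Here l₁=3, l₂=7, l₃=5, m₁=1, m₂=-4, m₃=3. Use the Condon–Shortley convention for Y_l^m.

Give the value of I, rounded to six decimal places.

L=15 odd ⇒ parity kills the (l;000) factor ⇒ I = 0

0.000000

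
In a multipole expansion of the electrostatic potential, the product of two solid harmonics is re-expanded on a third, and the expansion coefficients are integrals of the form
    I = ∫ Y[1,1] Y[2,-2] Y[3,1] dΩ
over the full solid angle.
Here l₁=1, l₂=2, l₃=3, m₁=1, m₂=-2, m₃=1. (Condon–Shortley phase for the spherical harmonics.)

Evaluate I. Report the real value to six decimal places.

-0.082589

Rules hold: Σm=0, L=6 even, 1≤3≤3.
N = 3·5·7 = 105
Δ = 0!·2!·4!/7! = 1/105
Racah Σ t=0..0: t=0:+1/4 = 1/4
⇒ 3j(1 2 3; 0 0 0)² = 3/35, sgn -1
Racah Σ t=0..0: t=0:+1/48 = 1/48
⇒ 3j(1 2 3; 1 -2 1)² = 1/105, sgn +1
4πI² = N·(3j₀)²·(3jₘ)² = 3/35
I = -1·√(0.0857143/4π) = -0.08258890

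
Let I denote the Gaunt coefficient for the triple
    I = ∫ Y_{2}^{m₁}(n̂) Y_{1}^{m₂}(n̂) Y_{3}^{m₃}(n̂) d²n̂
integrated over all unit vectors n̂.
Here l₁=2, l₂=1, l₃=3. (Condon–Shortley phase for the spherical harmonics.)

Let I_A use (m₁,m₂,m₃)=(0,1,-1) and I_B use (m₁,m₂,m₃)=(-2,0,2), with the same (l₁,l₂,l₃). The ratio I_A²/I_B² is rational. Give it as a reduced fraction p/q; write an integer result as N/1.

l's match ⇒ only the (l;m) 3-j factors differ between A and B.
A: triangle coeff Δ(2,1,3) = 1/105; Σ_t [0,0]: t=0:+1/8 = 1/8; (3j)²=2/35 [(2 1 3; 0 1 -1)], sign=+1
B: triangle coeff Δ(2,1,3) = 1/105; Σ_t [0,0]: t=0:+1/24 = 1/24; (3j)²=1/21 [(2 1 3; -2 0 2)], sign=-1
I_A²/I_B² = (2/35)/(1/21) = 6/5

6/5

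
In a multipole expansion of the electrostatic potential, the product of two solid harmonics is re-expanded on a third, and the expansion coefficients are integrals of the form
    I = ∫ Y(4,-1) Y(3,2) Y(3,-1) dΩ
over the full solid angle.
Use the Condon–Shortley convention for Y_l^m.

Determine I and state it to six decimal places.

Checks pass: Σm=0; 10 even; l₃=3∈[1,7].
(2·4+1)(2·3+1)(2·3+1) = 441
Δ: 4! 4! 2! / 11! → 1/34650
sum: t=1:−1/72 t=2:+1/16 t=3:−1/72 = 5/144
3j²(4 3 3; 0 0 0) = Δ·Π!·Σ² = 2/77  (sign -1)
sum: t=3:−1/48 t=4:+1/144 = -1/72
3j²(4 3 3; -1 2 -1) = Δ·Π!·Σ² = 16/693  (sign -1)
combine: 4πI² = 441·2/77·16/693 = 32/121
take √, sign +1: I = 0.14506992

0.145070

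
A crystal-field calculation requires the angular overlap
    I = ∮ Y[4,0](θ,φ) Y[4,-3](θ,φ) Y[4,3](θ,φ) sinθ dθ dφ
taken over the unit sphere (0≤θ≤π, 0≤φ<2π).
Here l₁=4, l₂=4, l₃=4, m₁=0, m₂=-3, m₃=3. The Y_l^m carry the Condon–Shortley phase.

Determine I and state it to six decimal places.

Rules hold: Σm=0, L=12 even, 0≤4≤8.
N = 9·9·9 = 729
Δ = 4!·4!·4!/13! = 1/450450
Racah Σ t=0..4: t=0:+1/13824 t=1:−1/216 t=2:+1/64 t=3:−1/216 t=4:+1/13824 = 5/768
⇒ 3j(4 4 4; 0 0 0)² = 18/1001, sgn +1
Racah Σ t=0..1: t=0:+1/3456 t=1:−1/864 = -1/1152
⇒ 3j(4 4 4; 0 -3 3)² = 7/286, sgn +1
4πI² = N·(3j₀)²·(3jₘ)² = 6561/20449
I = +1·√(0.320847/4π) = 0.15978796

0.159788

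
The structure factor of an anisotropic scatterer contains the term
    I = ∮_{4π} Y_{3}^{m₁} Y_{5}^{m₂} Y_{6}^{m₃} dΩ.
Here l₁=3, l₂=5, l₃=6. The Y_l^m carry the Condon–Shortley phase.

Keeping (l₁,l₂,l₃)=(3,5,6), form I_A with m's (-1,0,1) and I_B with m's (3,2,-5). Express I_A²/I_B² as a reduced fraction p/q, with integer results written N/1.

Shared (l₁,l₂,l₃)=(3,5,6): N and (l;000)² cancel in I_A²/I_B².
A: Δ = 2!·4!·8!/15! = 1/675675; Racah Σ t=0..2: t=0:+1/34560 t=1:−1/3456 t=2:+1/5760 = -1/11520; ⇒ 3j(3 5 6; -1 0 1)² = 2/429, sgn +1
B: Δ = 2!·4!·8!/15! = 1/675675; Racah Σ t=0..0: t=0:+1/241920 = 1/241920; ⇒ 3j(3 5 6; 3 2 -5)² = 2/91, sgn -1
I_A²/I_B² = (2/429)/(2/91) = 7/33

7/33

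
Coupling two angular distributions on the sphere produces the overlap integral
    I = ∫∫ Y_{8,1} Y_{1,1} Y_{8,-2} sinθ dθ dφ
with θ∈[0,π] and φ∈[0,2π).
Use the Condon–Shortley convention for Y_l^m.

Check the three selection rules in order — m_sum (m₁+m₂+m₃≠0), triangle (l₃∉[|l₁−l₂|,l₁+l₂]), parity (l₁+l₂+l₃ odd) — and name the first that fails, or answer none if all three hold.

parity

m₁+m₂+m₃ = 1 + 1 − 2 = 0  ✓
triangle: |8−1|=7 ≤ l₃=8 ≤ 8+1=9  ✓
parity: l₁+l₂+l₃ = 17 is odd  ✗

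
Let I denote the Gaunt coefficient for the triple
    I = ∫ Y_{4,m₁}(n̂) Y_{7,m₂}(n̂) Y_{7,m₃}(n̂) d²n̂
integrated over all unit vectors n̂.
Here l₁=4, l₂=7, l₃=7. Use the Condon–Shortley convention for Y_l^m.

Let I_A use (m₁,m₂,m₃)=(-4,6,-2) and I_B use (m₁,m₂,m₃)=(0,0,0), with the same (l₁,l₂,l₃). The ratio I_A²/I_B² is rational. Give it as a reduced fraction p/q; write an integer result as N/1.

Shared (l₁,l₂,l₃)=(4,7,7): N and (l;000)² cancel in I_A²/I_B².
A: Δ = 4!·4!·10!/19! = 1/58198140; Racah Σ t=4..4: t=4:+1/209018880 = 1/209018880; ⇒ 3j(4 7 7; -4 6 -2)² = 25/5814, sgn -1
B: Δ = 4!·4!·10!/19! = 1/58198140; Racah Σ t=0..4: t=0:+1/17418240 t=1:−1/622080 t=2:+1/230400 t=3:−1/622080 t=4:+1/17418240 = 1/806400; ⇒ 3j(4 7 7; 0 0 0)² = 2268/230945, sgn -1
I_A²/I_B² = (25/5814)/(2268/230945) = 17875/40824

17875/40824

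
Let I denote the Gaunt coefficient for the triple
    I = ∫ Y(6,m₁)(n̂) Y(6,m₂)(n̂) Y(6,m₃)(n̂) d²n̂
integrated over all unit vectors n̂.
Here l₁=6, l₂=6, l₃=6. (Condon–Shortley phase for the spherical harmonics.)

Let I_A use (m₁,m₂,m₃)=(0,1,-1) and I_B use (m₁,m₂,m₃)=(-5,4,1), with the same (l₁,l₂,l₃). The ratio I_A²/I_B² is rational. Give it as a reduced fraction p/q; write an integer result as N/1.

l's match ⇒ only the (l;m) 3-j factors differ between A and B.
A: triangle coeff Δ(6,6,6) = 1/325909584; Σ_t [1,6]: t=1:−1/10368000 t=2:+1/276480 t=3:−1/62208 t=4:+1/82944 t=5:−1/691200 t=6:+1/62208000 = -1/518400; (3j)²=100/46189 [(6 6 6; 0 1 -1)], sign=+1
B: triangle coeff Δ(6,6,6) = 1/325909584; Σ_t [5,6]: t=5:−1/10368000 t=6:+1/4147200 = 1/6912000; (3j)²=189/16796 [(6 6 6; -5 4 1)], sign=-1
I_A²/I_B² = (100/46189)/(189/16796) = 400/2079

400/2079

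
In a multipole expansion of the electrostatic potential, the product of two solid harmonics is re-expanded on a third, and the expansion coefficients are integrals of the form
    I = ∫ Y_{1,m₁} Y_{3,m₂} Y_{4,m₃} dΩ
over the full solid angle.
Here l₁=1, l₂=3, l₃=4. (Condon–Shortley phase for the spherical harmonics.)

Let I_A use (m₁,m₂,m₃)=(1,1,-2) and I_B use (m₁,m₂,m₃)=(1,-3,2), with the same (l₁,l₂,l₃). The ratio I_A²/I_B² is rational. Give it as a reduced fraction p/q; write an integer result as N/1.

Same 1,3,4: normalisation and zero-m 3j drop out of the ratio.
A: Δ: 0! 2! 6! / 9! → 1/252; sum: t=0:+1/96 = 1/96; 3j²(1 3 4; 1 1 -2) = Δ·Π!·Σ² = 5/84  (sign +1)
B: Δ: 0! 2! 6! / 9! → 1/252; sum: t=0:+1/1440 = 1/1440; 3j²(1 3 4; 1 -3 2) = Δ·Π!·Σ² = 1/252  (sign +1)
I_A²/I_B² = (5/84)/(1/252) = 15/1

15/1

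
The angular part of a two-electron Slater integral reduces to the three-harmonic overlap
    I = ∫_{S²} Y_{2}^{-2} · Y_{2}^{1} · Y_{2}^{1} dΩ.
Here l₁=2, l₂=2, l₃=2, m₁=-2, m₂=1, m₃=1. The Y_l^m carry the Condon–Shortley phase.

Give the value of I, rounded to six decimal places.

Rules hold: Σm=0, L=6 even, 0≤2≤4.
N = 5·5·5 = 125
Δ = 2!·2!·2!/7! = 1/630
Racah Σ t=0..2: t=0:+1/8 t=1:−1/1 t=2:+1/8 = -3/4
⇒ 3j(2 2 2; 0 0 0)² = 2/35, sgn -1
Racah Σ t=2..2: t=2:+1/4 = 1/4
⇒ 3j(2 2 2; -2 1 1)² = 3/35, sgn -1
4πI² = N·(3j₀)²·(3jₘ)² = 30/49
I = +1·√(0.612245/4π) = 0.22072812

0.220728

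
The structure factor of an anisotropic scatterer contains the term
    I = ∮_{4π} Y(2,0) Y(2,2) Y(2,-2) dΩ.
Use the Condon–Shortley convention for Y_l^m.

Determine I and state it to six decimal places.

-0.180224

Checks pass: Σm=0; 6 even; l₃=2∈[0,4].
(2·2+1)(2·2+1)(2·2+1) = 125
Δ: 2! 2! 2! / 7! → 1/630
sum: t=0:+1/8 t=1:−1/1 t=2:+1/8 = -3/4
3j²(2 2 2; 0 0 0) = Δ·Π!·Σ² = 2/35  (sign -1)
sum: t=2:+1/8 = 1/8
3j²(2 2 2; 0 2 -2) = Δ·Π!·Σ² = 2/35  (sign +1)
combine: 4πI² = 125·2/35·2/35 = 20/49
take √, sign -1: I = -0.18022375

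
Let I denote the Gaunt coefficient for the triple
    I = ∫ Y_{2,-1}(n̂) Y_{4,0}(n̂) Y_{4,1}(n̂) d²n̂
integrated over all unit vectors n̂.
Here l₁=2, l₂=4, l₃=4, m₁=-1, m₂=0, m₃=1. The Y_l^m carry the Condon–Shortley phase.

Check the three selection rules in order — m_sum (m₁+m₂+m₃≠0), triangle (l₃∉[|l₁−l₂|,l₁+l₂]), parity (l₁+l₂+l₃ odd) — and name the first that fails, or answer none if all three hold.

m₁+m₂+m₃ = -1 + 0 + 1 = 0  ✓
triangle: |2−4|=2 ≤ l₃=4 ≤ 2+4=6  ✓
parity: l₁+l₂+l₃ = 10 is even  ✓

none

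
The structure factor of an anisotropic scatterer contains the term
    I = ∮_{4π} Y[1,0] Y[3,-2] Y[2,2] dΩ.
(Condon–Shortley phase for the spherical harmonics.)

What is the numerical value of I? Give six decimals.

0.184674

m-sum 0 ✓  L=6 even ✓  2≤2≤4 ✓
Π(2lᵢ+1) = 3×7×5 = 105
triangle coeff Δ(1,3,2) = 1/105
Σ_t [1,1]: t=1:−1/4 = -1/4
(3j)²=3/35 [(1 3 2; 0 0 0)], sign=-1
Σ_t [1,1]: t=1:−1/24 = -1/24
(3j)²=1/21 [(1 3 2; 0 -2 2)], sign=-1
⇒ 4πI² = 3/7
I = (+1)√(3/7/(4π)) = 0.18467439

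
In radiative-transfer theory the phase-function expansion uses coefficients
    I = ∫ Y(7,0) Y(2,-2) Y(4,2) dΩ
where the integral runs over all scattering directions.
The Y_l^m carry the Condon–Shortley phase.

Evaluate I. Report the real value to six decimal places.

0.000000

triangle: need 5≤l₃≤9, have 4; I=0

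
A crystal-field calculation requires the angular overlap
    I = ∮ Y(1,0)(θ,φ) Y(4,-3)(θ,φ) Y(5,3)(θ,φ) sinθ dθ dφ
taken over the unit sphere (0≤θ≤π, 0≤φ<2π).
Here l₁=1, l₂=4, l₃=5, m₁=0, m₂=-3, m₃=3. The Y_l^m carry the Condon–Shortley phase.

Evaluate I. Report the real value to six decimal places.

-0.196426

m-sum 0 ✓  L=10 even ✓  3≤5≤5 ✓
Π(2lᵢ+1) = 3×9×11 = 297
triangle coeff Δ(1,4,5) = 1/495
Σ_t [0,0]: t=0:+1/576 = 1/576
(3j)²=5/99 [(1 4 5; 0 0 0)], sign=-1
Σ_t [0,0]: t=0:+1/5040 = 1/5040
(3j)²=16/495 [(1 4 5; 0 -3 3)], sign=+1
⇒ 4πI² = 16/33
I = (-1)√(16/33/(4π)) = -0.19642560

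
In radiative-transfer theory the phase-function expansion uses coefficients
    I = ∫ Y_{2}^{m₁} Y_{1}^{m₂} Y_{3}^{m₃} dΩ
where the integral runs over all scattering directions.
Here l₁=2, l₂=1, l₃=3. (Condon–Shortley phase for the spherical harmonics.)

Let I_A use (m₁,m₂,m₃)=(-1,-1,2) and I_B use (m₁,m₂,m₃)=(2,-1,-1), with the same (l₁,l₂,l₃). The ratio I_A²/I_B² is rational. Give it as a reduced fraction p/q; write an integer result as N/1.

10/1

l's match ⇒ only the (l;m) 3-j factors differ between A and B.
A: triangle coeff Δ(2,1,3) = 1/105; Σ_t [0,0]: t=0:+1/12 = 1/12; (3j)²=2/21 [(2 1 3; -1 -1 2)], sign=-1
B: triangle coeff Δ(2,1,3) = 1/105; Σ_t [0,0]: t=0:+1/48 = 1/48; (3j)²=1/105 [(2 1 3; 2 -1 -1)], sign=+1
I_A²/I_B² = (2/21)/(1/105) = 10/1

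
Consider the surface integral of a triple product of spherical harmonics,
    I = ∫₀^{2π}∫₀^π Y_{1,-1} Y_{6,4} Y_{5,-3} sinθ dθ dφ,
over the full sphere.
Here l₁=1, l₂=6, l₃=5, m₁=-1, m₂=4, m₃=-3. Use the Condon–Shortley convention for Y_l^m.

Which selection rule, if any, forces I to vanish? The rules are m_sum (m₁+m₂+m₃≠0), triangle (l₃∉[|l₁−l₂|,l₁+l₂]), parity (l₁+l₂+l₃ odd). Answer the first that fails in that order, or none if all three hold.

none

m₁+m₂+m₃ = -1 + 4 − 3 = 0  ✓
triangle: |1−6|=5 ≤ l₃=5 ≤ 1+6=7  ✓
parity: l₁+l₂+l₃ = 12 is even  ✓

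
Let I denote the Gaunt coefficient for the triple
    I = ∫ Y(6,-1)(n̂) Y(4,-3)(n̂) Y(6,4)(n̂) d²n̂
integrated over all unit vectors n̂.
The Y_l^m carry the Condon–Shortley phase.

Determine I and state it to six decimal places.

-0.154578

m-sum 0 ✓  L=16 even ✓  2≤6≤10 ✓
Π(2lᵢ+1) = 13×9×13 = 1521
triangle coeff Δ(6,4,6) = 1/15315300
Σ_t [0,4]: t=0:+1/829440 t=1:−1/25920 t=2:+1/9216 t=3:−1/25920 t=4:+1/829440 = 7/207360
(3j)²=28/2431 [(6 4 6; 0 0 0)], sign=+1
Σ_t [0,1]: t=0:+1/725760 t=1:−1/207360 = -1/290304
(3j)²=125/7293 [(6 4 6; -1 -3 4)], sign=-1
⇒ 4πI² = 10500/34969
I = (-1)√(10500/34969/(4π)) = -0.15457815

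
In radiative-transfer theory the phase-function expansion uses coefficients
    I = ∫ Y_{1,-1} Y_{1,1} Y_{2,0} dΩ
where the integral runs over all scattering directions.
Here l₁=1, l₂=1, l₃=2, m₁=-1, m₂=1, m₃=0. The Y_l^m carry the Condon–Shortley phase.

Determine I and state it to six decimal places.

0.126157

Rules hold: Σm=0, L=4 even, 0≤2≤2.
N = 3·3·5 = 45
Δ = 0!·2!·2!/5! = 1/30
Racah Σ t=0..0: t=0:+1/1 = 1/1
⇒ 3j(1 1 2; 0 0 0)² = 2/15, sgn +1
Racah Σ t=0..0: t=0:+1/4 = 1/4
⇒ 3j(1 1 2; -1 1 0)² = 1/30, sgn +1
4πI² = N·(3j₀)²·(3jₘ)² = 1/5
I = +1·√(0.2/4π) = 0.12615663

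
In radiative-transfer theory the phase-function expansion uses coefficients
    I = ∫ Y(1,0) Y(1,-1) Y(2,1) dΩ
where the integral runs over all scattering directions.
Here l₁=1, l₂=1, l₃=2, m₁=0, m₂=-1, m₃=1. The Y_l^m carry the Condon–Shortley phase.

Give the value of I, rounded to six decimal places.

-0.218510

Rules hold: Σm=0, L=4 even, 0≤2≤2.
N = 3·3·5 = 45
Δ = 0!·2!·2!/5! = 1/30
Racah Σ t=0..0: t=0:+1/1 = 1/1
⇒ 3j(1 1 2; 0 0 0)² = 2/15, sgn +1
Racah Σ t=0..0: t=0:+1/2 = 1/2
⇒ 3j(1 1 2; 0 -1 1)² = 1/10, sgn -1
4πI² = N·(3j₀)²·(3jₘ)² = 3/5
I = -1·√(0.6/4π) = -0.21850969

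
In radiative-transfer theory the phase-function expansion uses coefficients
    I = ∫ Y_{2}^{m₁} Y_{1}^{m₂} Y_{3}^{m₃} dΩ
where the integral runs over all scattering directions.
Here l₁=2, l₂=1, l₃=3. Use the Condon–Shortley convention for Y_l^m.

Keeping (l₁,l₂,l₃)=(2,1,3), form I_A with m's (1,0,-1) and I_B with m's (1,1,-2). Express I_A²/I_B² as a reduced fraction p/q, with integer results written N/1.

4/5

l's match ⇒ only the (l;m) 3-j factors differ between A and B.
A: triangle coeff Δ(2,1,3) = 1/105; Σ_t [0,0]: t=0:+1/6 = 1/6; (3j)²=8/105 [(2 1 3; 1 0 -1)], sign=+1
B: triangle coeff Δ(2,1,3) = 1/105; Σ_t [0,0]: t=0:+1/12 = 1/12; (3j)²=2/21 [(2 1 3; 1 1 -2)], sign=-1
I_A²/I_B² = (8/105)/(2/21) = 4/5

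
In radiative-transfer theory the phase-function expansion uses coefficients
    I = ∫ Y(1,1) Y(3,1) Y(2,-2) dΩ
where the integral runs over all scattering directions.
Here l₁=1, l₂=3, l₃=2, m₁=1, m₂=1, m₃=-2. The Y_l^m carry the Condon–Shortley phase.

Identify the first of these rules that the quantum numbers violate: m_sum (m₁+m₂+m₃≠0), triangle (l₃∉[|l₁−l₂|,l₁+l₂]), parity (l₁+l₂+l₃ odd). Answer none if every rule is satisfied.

none

Σmᵢ = 0  ✓
l₃∈[|l₁−l₂|,l₁+l₂]=[2,4], have l₃=2  ✓
Σlᵢ = 6 ⇒ even  ✓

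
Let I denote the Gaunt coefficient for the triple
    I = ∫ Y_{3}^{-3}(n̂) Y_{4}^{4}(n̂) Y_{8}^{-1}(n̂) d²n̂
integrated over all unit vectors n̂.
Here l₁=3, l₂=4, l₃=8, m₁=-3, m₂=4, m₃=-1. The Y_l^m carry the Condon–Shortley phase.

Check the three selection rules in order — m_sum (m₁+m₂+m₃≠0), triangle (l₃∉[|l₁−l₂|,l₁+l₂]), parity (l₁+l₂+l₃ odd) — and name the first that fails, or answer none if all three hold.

triangle

m₁+m₂+m₃ = -3 + 4 − 1 = 0  ✓
triangle: |3−4|=1 ≤ l₃=8 ≤ 3+4=7  ✗
parity: l₁+l₂+l₃ = 15 is odd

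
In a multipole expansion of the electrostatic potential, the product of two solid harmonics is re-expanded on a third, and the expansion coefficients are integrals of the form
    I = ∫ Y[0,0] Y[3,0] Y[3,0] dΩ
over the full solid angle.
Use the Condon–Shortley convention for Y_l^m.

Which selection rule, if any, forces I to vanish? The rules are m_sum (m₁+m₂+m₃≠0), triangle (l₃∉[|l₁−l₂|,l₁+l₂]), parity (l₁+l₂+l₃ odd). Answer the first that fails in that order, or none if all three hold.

azimuthal sum: 0 + 0 + 0 = 0  ✓
3 ≤ 3 ≤ 3 (triangle on l)  ✓
L = 0 + 3 + 3 = 6 (even)  ✓

none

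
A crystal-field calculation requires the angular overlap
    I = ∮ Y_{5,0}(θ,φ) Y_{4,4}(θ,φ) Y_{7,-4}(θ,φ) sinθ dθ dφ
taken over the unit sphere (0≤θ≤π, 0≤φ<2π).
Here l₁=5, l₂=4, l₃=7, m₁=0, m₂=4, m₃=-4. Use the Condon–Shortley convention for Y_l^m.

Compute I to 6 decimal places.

-0.178703

Checks pass: Σm=0; 16 even; l₃=7∈[1,9].
(2·5+1)(2·4+1)(2·7+1) = 1485
Δ: 2! 8! 6! / 17! → 1/6126120
sum: t=0:+1/69120 t=1:−1/20736 t=2:+1/69120 = -1/51840
3j²(5 4 7; 0 0 0) = Δ·Π!·Σ² = 280/21879  (sign +1)
sum: t=2:+1/1036800 = 1/1036800
3j²(5 4 7; 0 4 -4) = Δ·Π!·Σ² = 14/663  (sign -1)
combine: 4πI² = 1485·280/21879·14/663 = 19600/48841
take √, sign -1: I = -0.17870258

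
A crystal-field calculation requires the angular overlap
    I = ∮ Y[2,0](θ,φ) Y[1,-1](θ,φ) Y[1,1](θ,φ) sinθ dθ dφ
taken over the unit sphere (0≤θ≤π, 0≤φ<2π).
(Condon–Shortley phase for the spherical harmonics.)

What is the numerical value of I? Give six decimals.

0.126157

Checks pass: Σm=0; 4 even; l₃=1∈[1,3].
(2·2+1)(2·1+1)(2·1+1) = 45
Δ: 2! 2! 0! / 5! → 1/30
sum: t=1:−1/1 = -1/1
3j²(2 1 1; 0 0 0) = Δ·Π!·Σ² = 2/15  (sign +1)
sum: t=0:+1/4 = 1/4
3j²(2 1 1; 0 -1 1) = Δ·Π!·Σ² = 1/30  (sign +1)
combine: 4πI² = 45·2/15·1/30 = 1/5
take √, sign +1: I = 0.12615663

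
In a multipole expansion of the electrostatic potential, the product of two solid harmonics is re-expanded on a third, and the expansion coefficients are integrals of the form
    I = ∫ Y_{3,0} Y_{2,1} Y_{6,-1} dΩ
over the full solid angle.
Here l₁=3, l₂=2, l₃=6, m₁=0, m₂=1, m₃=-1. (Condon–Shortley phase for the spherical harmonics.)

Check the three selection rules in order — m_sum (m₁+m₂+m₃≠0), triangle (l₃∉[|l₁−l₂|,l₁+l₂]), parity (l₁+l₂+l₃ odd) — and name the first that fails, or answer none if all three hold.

triangle

Σmᵢ = 0  ✓
l₃∈[|l₁−l₂|,l₁+l₂]=[1,5], have l₃=6  ✗
Σlᵢ = 11 ⇒ odd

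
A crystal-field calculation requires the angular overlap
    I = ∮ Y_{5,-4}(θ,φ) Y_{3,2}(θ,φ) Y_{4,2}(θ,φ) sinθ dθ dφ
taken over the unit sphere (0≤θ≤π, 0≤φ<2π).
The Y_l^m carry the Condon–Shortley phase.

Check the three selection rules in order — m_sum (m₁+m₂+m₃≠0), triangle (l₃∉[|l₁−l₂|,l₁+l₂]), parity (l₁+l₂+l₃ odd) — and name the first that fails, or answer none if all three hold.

none

m₁+m₂+m₃ = -4 + 2 + 2 = 0  ✓
triangle: |5−3|=2 ≤ l₃=4 ≤ 5+3=8  ✓
parity: l₁+l₂+l₃ = 12 is even  ✓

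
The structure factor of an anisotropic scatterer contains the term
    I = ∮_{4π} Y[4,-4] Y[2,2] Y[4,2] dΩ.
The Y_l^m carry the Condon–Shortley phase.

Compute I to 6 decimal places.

-0.106180

m-sum 0 ✓  L=10 even ✓  2≤4≤6 ✓
Π(2lᵢ+1) = 9×5×9 = 405
triangle coeff Δ(4,2,4) = 1/13860
Σ_t [0,2]: t=0:+1/192 t=1:−1/36 t=2:+1/192 = -5/288
(3j)²=20/693 [(4 2 4; 0 0 0)], sign=-1
Σ_t [2,2]: t=2:+1/2880 = 1/2880
(3j)²=2/165 [(4 2 4; -4 2 2)], sign=+1
⇒ 4πI² = 120/847
I = (-1)√(120/847/(4π)) = -0.10618031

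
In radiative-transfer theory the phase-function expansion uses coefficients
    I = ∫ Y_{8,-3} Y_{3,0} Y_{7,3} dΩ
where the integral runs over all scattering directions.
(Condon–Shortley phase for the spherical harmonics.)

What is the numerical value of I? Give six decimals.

-0.037890

Checks pass: Σm=0; 18 even; l₃=7∈[5,11].
(2·8+1)(2·3+1)(2·7+1) = 1785
Δ: 4! 12! 2! / 19! → 1/5290740
sum: t=1:−1/7257600 t=2:+1/2073600 t=3:−1/7257600 = 1/4838400
3j²(8 3 7; 0 0 0) = Δ·Π!·Σ² = 252/20995  (sign -1)
sum: t=1:−1/87091200 t=2:+1/8709120 t=3:−1/11612160 = 1/58060800
3j²(8 3 7; -3 0 3) = Δ·Π!·Σ² = 99/117572  (sign +1)
combine: 4πI² = 1785·252/20995·99/117572 = 18711/1037153
take √, sign -1: I = -0.03788979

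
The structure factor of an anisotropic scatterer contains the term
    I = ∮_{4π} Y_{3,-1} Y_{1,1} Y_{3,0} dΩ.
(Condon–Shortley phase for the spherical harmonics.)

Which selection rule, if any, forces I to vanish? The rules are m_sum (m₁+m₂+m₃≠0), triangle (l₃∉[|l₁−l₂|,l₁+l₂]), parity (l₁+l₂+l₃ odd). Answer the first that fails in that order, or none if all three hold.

parity

Σmᵢ = 0  ✓
l₃∈[|l₁−l₂|,l₁+l₂]=[2,4], have l₃=3  ✓
Σlᵢ = 7 ⇒ odd  ✗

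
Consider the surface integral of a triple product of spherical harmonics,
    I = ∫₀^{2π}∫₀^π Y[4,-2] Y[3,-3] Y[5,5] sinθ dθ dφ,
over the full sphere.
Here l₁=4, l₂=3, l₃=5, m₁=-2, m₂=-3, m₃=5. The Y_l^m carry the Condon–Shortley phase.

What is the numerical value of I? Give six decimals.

Rules hold: Σm=0, L=12 even, 1≤5≤7.
N = 9·7·11 = 693
Δ = 2!·6!·4!/13! = 1/180180
Racah Σ t=0..2: t=0:+1/576 t=1:−1/144 t=2:+1/576 = -1/288
⇒ 3j(4 3 5; 0 0 0)² = 20/1001, sgn +1
Racah Σ t=0..0: t=0:+1/34560 = 1/34560
⇒ 3j(4 3 5; -2 -3 5)² = 5/286, sgn +1
4πI² = N·(3j₀)²·(3jₘ)² = 450/1859
I = +1·√(0.242066/4π) = 0.13879110

0.138791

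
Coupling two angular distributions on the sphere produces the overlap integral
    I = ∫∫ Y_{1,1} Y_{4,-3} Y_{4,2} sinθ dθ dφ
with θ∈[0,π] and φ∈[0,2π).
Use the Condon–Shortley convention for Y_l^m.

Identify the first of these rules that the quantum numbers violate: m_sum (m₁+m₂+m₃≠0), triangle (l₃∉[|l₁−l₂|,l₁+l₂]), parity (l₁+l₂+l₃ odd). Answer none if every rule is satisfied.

parity

m₁+m₂+m₃ = 1 − 3 + 2 = 0  ✓
triangle: |1−4|=3 ≤ l₃=4 ≤ 1+4=5  ✓
parity: l₁+l₂+l₃ = 9 is odd  ✗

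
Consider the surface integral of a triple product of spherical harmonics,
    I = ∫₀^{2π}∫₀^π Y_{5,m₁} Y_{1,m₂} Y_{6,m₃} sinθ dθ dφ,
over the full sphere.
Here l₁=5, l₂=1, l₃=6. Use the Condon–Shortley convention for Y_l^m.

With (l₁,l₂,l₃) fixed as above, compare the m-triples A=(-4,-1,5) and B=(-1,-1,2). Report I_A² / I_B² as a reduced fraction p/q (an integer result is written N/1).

Shared (l₁,l₂,l₃)=(5,1,6): N and (l;000)² cancel in I_A²/I_B².
A: Δ = 0!·10!·2!/13! = 1/858; Racah Σ t=0..0: t=0:+1/725760 = 1/725760; ⇒ 3j(5 1 6; -4 -1 5)² = 5/78, sgn -1
B: Δ = 0!·10!·2!/13! = 1/858; Racah Σ t=0..0: t=0:+1/34560 = 1/34560; ⇒ 3j(5 1 6; -1 -1 2)² = 14/429, sgn +1
I_A²/I_B² = (5/78)/(14/429) = 55/28

55/28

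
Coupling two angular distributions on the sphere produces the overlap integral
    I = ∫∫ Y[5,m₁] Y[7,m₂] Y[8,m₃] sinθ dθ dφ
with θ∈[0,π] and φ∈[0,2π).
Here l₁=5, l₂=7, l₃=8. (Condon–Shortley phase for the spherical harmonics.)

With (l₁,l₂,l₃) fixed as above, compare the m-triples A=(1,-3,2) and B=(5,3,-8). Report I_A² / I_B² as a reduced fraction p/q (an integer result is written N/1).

10933/2640

Same 5,7,8: normalisation and zero-m 3j drop out of the ratio.
A: Δ: 4! 6! 10! / 21! → 1/814773960; sum: t=0:+1/19906560 t=1:−1/6531840 t=2:+1/15482880 t=3:−1/261273600 t=4:+1/62705664000 = -377/8957952000; 3j²(5 7 8; 1 -3 2) = Δ·Π!·Σ² = 10933/1279080  (sign -1)
B: Δ: 4! 6! 10! / 21! → 1/814773960; sum: t=0:+1/62705664000 = 1/62705664000; 3j²(5 7 8; 5 3 -8) = Δ·Π!·Σ² = 2/969  (sign +1)
I_A²/I_B² = (10933/1279080)/(2/969) = 10933/2640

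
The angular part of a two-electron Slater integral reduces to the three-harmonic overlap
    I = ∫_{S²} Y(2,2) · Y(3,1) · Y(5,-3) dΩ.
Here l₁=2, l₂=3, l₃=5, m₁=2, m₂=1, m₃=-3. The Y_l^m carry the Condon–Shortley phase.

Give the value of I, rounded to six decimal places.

m-sum 0 ✓  L=10 even ✓  1≤5≤5 ✓
Π(2lᵢ+1) = 5×7×11 = 385
triangle coeff Δ(2,3,5) = 1/2310
Σ_t [0,0]: t=0:+1/144 = 1/144
(3j)²=10/231 [(2 3 5; 0 0 0)], sign=-1
Σ_t [0,0]: t=0:+1/1152 = 1/1152
(3j)²=1/33 [(2 3 5; 2 1 -3)], sign=+1
⇒ 4πI² = 50/99
I = (-1)√(50/99/(4π)) = -0.20047604

-0.200476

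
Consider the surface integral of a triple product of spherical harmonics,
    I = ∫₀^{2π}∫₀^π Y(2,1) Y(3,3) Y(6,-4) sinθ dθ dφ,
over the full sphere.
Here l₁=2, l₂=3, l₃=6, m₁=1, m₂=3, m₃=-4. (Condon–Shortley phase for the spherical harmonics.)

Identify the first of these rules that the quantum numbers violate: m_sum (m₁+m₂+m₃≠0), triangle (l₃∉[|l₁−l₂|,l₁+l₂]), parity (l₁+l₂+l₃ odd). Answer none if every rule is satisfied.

triangle

m₁+m₂+m₃ = 1 + 3 − 4 = 0  ✓
triangle: |2−3|=1 ≤ l₃=6 ≤ 2+3=5  ✗
parity: l₁+l₂+l₃ = 11 is odd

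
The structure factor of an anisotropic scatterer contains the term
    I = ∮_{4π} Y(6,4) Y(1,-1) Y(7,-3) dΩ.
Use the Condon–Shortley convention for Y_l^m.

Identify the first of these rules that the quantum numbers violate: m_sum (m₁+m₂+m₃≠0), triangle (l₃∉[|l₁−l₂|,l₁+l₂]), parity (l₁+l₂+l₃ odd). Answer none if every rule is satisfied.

none

Σmᵢ = 0  ✓
l₃∈[|l₁−l₂|,l₁+l₂]=[5,7], have l₃=7  ✓
Σlᵢ = 14 ⇒ even  ✓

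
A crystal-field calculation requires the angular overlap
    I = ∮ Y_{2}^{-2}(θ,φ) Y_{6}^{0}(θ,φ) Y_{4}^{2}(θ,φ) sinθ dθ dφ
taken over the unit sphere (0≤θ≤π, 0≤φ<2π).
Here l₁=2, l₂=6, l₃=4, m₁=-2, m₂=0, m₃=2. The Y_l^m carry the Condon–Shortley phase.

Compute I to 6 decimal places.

Rules hold: Σm=0, L=12 even, 4≤4≤8.
N = 5·13·9 = 585
Δ = 4!·0!·8!/13! = 1/6435
Racah Σ t=2..2: t=2:+1/2304 = 1/2304
⇒ 3j(2 6 4; 0 0 0)² = 5/143, sgn +1
Racah Σ t=4..4: t=4:+1/34560 = 1/34560
⇒ 3j(2 6 4; -2 0 2)² = 1/429, sgn +1
4πI² = N·(3j₀)²·(3jₘ)² = 75/1573
I = +1·√(0.0476796/4π) = 0.06159725

0.061597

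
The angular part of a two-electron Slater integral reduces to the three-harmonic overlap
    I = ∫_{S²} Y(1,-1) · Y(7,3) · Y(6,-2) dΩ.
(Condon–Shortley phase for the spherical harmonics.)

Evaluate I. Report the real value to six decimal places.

-0.234717

Checks pass: Σm=0; 14 even; l₃=6∈[6,8].
(2·1+1)(2·7+1)(2·6+1) = 585
Δ: 2! 0! 12! / 15! → 1/1365
sum: t=1:−1/518400 = -1/518400
3j²(1 7 6; 0 0 0) = Δ·Π!·Σ² = 7/195  (sign -1)
sum: t=2:+1/1935360 = 1/1935360
3j²(1 7 6; -1 3 -2) = Δ·Π!·Σ² = 3/91  (sign +1)
combine: 4πI² = 585·7/195·3/91 = 9/13
take √, sign -1: I = -0.23471705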